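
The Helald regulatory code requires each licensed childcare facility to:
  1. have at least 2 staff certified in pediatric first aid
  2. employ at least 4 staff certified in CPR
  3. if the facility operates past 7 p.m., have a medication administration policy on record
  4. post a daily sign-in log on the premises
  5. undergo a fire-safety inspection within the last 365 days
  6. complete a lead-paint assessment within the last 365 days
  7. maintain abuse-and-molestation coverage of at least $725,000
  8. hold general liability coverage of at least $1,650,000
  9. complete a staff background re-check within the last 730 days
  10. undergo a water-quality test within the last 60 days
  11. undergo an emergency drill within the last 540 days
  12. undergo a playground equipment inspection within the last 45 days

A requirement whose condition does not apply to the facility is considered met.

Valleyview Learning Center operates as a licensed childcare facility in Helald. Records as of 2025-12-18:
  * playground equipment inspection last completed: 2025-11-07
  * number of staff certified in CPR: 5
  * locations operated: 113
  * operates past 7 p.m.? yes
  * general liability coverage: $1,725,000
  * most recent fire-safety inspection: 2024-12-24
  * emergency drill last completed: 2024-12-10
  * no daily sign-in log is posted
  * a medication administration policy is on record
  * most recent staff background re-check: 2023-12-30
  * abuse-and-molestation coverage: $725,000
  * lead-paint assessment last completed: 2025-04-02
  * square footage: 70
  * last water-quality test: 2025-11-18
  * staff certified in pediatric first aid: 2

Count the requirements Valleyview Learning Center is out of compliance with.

1

1. staff certified in pediatric first aid 2 ≥ 2 → met
2. staff certified in CPR 5 ≥ 4 → met
3. condition 'operates past 7 p.m.' holds; medication administration policy present → met
4. daily sign-in log absent → not met
5. fire-safety inspection 359 days ago vs limit 365 → met
6. lead-paint assessment 260 days ago vs limit 365 → met
7. abuse-and-molestation coverage $725,000 ≥ $725,000 → met
8. general liability coverage $1,725,000 ≥ $1,650,000 → met
9. staff background re-check 719 days ago vs limit 730 → met
10. water-quality test 30 days ago vs limit 60 → met
11. emergency drill 373 days ago vs limit 540 → met
12. playground equipment inspection 41 days ago vs limit 45 → met
Not met: 1 of 12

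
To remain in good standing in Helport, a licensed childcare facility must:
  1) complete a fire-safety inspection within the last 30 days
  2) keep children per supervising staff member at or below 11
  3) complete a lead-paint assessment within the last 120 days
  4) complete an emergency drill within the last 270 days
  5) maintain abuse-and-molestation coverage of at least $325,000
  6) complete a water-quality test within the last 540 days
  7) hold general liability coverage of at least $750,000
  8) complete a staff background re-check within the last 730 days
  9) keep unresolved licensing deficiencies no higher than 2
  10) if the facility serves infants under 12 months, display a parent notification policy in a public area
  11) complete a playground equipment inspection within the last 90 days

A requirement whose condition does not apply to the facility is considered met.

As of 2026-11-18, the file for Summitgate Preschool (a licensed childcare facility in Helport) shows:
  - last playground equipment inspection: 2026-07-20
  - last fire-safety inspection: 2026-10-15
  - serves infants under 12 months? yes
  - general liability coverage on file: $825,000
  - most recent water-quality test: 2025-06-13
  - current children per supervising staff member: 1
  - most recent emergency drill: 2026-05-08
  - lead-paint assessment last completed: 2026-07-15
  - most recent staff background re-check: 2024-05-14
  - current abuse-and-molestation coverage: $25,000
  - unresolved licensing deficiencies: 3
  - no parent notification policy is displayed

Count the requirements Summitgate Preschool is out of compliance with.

1. fire-safety inspection 34 days ago vs limit 30 → not met
2. children per supervising staff member 1 ≤ 11 → met
3. lead-paint assessment 126 days ago vs limit 120 → not met
4. emergency drill 194 days ago vs limit 270 → met
5. abuse-and-molestation coverage $25,000 < $325,000 → not met
6. water-quality test 523 days ago vs limit 540 → met
7. general liability coverage $825,000 ≥ $750,000 → met
8. staff background re-check 918 days ago vs limit 730 → not met
9. unresolved licensing deficiencies 3 > 2 → not met
10. condition 'serves infants under 12 months' holds; parent notification policy absent → not met
11. playground equipment inspection 121 days ago vs limit 90 → not met
Not met: 7 of 11

7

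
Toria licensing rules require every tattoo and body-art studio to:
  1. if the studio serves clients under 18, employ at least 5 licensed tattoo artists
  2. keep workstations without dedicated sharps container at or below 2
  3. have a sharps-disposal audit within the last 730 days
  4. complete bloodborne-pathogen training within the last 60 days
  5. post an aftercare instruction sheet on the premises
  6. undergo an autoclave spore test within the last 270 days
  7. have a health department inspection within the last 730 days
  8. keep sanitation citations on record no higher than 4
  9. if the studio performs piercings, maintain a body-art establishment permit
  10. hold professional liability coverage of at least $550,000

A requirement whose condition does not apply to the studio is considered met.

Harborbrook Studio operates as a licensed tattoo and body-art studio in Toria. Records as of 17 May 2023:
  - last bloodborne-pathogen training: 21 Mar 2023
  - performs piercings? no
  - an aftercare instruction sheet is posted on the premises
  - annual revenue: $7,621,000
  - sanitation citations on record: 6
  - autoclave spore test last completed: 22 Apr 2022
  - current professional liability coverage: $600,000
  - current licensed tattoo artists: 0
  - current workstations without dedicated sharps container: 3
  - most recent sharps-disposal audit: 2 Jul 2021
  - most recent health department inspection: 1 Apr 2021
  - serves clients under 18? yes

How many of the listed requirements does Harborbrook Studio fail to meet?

5

1. condition 'serves clients under 18' holds; licensed tattoo artists 0 < 5 → not met
2. workstations without dedicated sharps container 3 > 2 → not met
3. sharps-disposal audit 684 days ago vs limit 730 → met
4. bloodborne-pathogen training 57 days ago vs limit 60 → met
5. aftercare instruction sheet present → met
6. autoclave spore test 390 days ago vs limit 270 → not met
7. health department inspection 776 days ago vs limit 730 → not met
8. sanitation citations on record 6 > 4 → not met
9. condition 'performs piercings' does not hold → requirement n/a → met
10. professional liability coverage $600,000 ≥ $550,000 → met
Not met: 5 of 10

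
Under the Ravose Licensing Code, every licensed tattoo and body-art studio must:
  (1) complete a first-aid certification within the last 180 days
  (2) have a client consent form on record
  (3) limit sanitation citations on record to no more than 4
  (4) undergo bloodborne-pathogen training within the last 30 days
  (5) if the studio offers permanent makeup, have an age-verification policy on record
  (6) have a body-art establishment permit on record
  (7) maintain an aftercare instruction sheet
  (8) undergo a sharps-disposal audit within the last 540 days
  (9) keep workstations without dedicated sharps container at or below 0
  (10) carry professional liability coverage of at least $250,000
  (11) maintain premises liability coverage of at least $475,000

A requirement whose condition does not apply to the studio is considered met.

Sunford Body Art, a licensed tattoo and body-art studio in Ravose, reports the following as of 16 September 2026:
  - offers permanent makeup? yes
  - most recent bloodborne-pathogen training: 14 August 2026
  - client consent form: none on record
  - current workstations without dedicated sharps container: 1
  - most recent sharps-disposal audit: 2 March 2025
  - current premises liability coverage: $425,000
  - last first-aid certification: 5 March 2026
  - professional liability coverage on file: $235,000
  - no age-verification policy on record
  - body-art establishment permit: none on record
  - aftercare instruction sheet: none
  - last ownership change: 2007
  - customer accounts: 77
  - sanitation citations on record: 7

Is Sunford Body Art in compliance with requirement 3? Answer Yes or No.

No

3. sanitation citations on record 7 > 4 → not met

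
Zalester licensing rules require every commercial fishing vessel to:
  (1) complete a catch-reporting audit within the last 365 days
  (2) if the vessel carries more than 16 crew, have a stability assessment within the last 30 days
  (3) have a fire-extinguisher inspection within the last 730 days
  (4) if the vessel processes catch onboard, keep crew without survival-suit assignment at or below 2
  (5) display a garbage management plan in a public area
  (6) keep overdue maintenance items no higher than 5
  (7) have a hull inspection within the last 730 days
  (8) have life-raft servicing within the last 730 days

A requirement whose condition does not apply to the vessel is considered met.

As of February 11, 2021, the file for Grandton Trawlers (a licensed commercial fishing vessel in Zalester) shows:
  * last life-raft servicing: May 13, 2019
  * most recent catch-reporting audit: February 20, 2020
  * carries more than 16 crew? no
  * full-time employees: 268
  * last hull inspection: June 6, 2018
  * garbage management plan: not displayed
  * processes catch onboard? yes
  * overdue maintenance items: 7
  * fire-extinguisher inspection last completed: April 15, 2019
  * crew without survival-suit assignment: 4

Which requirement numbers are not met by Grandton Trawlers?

4, 5, 6, 7

1. catch-reporting audit 357 days ago vs limit 365 → met
2. condition 'carries more than 16 crew' does not hold → requirement n/a → met
3. fire-extinguisher inspection 668 days ago vs limit 730 → met
4. condition 'processes catch onboard' holds; crew without survival-suit assignment 4 > 2 → not met
5. garbage management plan absent → not met
6. overdue maintenance items 7 > 5 → not met
7. hull inspection 981 days ago vs limit 730 → not met
8. life-raft servicing 640 days ago vs limit 730 → met
Not met: 4, 5, 6, 7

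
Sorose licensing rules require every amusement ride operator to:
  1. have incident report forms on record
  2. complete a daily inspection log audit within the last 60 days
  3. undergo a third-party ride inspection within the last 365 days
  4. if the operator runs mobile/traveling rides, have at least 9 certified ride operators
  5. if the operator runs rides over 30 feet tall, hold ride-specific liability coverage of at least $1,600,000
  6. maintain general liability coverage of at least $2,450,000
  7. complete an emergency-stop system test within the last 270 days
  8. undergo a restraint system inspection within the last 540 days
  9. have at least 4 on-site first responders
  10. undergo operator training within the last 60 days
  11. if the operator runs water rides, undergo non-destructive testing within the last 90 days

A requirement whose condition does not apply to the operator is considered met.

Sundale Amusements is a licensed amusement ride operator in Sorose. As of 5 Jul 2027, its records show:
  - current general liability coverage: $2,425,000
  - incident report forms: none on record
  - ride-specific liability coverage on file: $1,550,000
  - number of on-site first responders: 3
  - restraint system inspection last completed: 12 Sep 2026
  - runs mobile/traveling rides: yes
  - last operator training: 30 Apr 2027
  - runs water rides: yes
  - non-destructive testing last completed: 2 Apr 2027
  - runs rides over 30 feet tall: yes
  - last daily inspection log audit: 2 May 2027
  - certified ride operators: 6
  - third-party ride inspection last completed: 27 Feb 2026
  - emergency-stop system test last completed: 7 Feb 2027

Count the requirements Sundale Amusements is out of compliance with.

9

1. incident report forms absent → not met
2. daily inspection log audit 64 days ago vs limit 60 → not met
3. third-party ride inspection 493 days ago vs limit 365 → not met
4. condition 'runs mobile/traveling rides' holds; certified ride operators 6 < 9 → not met
5. condition 'runs rides over 30 feet tall' holds; ride-specific liability coverage $1,550,000 < $1,600,000 → not met
6. general liability coverage $2,425,000 < $2,450,000 → not met
7. emergency-stop system test 148 days ago vs limit 270 → met
8. restraint system inspection 296 days ago vs limit 540 → met
9. on-site first responders 3 < 4 → not met
10. operator training 66 days ago vs limit 60 → not met
11. condition 'runs water rides' holds; non-destructive testing 94 days ago vs limit 90 → not met
Not met: 9 of 11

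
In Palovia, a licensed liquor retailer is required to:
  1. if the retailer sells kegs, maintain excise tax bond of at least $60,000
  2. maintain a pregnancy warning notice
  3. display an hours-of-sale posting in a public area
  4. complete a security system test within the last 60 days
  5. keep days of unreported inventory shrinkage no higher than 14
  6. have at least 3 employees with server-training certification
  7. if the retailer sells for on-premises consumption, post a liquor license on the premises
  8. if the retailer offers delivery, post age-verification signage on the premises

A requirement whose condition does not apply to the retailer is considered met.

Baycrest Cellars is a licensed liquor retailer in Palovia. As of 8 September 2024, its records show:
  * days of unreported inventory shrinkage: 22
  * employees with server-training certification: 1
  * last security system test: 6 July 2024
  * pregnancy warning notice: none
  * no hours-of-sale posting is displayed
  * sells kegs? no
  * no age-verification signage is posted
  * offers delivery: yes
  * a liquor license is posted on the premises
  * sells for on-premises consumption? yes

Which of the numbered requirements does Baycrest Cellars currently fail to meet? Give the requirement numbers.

1. condition 'sells kegs' does not hold → requirement n/a → met
2. pregnancy warning notice absent → not met
3. hours-of-sale posting absent → not met
4. security system test 64 days ago vs limit 60 → not met
5. days of unreported inventory shrinkage 22 > 14 → not met
6. employees with server-training certification 1 < 3 → not met
7. condition 'sells for on-premises consumption' holds; liquor license present → met
8. condition 'offers delivery' holds; age-verification signage absent → not met
Not met: 2, 3, 4, 5, 6, 8

2, 3, 4, 5, 6, 8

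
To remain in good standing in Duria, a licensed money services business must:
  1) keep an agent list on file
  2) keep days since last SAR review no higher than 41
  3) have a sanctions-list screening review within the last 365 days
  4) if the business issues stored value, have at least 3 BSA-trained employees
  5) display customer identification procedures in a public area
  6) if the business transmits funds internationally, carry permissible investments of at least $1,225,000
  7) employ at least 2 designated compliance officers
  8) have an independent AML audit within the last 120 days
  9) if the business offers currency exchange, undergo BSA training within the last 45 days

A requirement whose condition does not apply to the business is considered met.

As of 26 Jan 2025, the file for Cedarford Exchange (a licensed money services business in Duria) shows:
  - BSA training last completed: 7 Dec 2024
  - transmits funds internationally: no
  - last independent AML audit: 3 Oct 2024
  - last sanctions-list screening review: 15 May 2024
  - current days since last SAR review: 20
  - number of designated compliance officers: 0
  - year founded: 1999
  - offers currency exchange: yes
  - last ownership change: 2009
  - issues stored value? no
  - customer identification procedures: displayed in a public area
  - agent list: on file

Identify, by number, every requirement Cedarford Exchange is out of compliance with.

1. agent list present → met
2. days since last SAR review 20 ≤ 41 → met
3. sanctions-list screening review 256 days ago vs limit 365 → met
4. condition 'issues stored value' does not hold → requirement n/a → met
5. customer identification procedures present → met
6. condition 'transmits funds internationally' does not hold → requirement n/a → met
7. designated compliance officers 0 < 2 → not met
8. independent AML audit 115 days ago vs limit 120 → met
9. condition 'offers currency exchange' holds; BSA training 50 days ago vs limit 45 → not met
Not met: 7, 9

7, 9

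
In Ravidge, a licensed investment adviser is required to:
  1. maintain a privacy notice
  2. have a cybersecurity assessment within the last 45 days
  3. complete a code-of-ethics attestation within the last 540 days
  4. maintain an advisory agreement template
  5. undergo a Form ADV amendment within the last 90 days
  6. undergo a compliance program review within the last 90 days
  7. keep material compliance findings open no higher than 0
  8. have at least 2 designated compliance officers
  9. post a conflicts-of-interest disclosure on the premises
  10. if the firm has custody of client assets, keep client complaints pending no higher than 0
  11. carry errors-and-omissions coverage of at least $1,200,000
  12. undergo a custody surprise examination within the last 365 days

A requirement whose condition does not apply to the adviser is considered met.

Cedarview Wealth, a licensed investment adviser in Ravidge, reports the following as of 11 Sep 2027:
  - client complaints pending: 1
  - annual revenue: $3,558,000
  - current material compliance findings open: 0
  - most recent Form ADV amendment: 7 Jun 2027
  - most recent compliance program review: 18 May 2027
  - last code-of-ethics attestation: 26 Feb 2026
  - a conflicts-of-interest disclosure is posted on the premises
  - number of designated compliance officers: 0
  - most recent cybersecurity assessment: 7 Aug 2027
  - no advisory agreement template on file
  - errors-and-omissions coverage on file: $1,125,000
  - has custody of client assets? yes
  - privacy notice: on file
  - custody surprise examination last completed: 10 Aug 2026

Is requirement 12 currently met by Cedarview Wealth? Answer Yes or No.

12. custody surprise examination 397 days ago vs limit 365 → not met

No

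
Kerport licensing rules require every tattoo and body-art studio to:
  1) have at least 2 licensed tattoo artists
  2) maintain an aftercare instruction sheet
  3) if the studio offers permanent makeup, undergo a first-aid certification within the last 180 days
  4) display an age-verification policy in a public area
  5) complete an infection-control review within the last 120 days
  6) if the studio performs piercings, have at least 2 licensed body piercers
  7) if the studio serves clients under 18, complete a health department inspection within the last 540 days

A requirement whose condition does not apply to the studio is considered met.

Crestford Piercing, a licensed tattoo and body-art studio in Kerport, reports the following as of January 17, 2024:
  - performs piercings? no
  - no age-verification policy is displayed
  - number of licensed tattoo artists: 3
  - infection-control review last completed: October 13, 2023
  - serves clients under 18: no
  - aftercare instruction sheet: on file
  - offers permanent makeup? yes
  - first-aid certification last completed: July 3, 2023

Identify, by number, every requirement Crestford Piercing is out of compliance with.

1. licensed tattoo artists 3 ≥ 2 → met
2. aftercare instruction sheet present → met
3. condition 'offers permanent makeup' holds; first-aid certification 198 days ago vs limit 180 → not met
4. age-verification policy absent → not met
5. infection-control review 96 days ago vs limit 120 → met
6. condition 'performs piercings' does not hold → requirement n/a → met
7. condition 'serves clients under 18' does not hold → requirement n/a → met
Not met: 3, 4

3, 4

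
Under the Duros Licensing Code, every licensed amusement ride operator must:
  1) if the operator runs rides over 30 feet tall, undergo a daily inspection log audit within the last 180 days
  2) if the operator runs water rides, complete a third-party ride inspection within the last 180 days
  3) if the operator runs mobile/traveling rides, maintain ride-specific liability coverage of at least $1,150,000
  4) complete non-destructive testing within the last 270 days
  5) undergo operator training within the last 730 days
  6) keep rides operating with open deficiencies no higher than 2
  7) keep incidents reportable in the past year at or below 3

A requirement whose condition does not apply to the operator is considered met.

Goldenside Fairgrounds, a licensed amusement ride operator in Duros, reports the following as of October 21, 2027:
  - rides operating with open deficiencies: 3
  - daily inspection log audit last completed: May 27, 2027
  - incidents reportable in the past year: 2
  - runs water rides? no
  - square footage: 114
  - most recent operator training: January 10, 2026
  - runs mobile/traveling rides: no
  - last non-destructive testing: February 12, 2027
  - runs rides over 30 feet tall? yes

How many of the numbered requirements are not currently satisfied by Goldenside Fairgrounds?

1. condition 'runs rides over 30 feet tall' holds; daily inspection log audit 147 days ago vs limit 180 → met
2. condition 'runs water rides' does not hold → requirement n/a → met
3. condition 'runs mobile/traveling rides' does not hold → requirement n/a → met
4. non-destructive testing 251 days ago vs limit 270 → met
5. operator training 649 days ago vs limit 730 → met
6. rides operating with open deficiencies 3 > 2 → not met
7. incidents reportable in the past year 2 ≤ 3 → met
Not met: 1 of 7

1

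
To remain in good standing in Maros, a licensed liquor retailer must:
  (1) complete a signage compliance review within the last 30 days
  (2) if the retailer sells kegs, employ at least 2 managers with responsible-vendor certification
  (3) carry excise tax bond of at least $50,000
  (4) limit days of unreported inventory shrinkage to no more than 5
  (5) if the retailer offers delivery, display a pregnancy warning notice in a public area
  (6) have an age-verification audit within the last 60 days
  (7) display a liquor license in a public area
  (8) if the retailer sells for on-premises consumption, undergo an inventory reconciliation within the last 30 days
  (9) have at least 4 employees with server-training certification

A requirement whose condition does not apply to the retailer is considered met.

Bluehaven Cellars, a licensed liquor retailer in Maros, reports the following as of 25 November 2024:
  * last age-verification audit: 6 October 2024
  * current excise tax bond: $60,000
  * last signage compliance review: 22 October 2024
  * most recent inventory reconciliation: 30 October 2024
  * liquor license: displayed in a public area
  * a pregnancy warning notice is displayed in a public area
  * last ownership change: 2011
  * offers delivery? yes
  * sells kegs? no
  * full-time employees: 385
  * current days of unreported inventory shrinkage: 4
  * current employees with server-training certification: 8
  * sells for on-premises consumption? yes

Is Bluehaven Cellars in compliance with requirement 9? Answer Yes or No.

9. employees with server-training certification 8 ≥ 4 → met

Yes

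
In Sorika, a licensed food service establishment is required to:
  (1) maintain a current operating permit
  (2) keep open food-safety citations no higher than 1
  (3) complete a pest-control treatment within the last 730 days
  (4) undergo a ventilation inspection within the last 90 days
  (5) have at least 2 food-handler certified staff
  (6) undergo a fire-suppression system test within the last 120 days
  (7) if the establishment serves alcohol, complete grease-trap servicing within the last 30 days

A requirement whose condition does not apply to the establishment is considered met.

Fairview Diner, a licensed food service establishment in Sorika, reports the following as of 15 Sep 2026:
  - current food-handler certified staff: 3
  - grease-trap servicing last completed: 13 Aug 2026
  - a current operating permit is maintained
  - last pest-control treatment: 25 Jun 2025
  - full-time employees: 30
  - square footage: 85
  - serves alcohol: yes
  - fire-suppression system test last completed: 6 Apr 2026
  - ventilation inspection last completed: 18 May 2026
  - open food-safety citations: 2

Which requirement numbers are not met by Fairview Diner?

2, 4, 6, 7

1. current operating permit present → met
2. open food-safety citations 2 > 1 → not met
3. pest-control treatment 447 days ago vs limit 730 → met
4. ventilation inspection 120 days ago vs limit 90 → not met
5. food-handler certified staff 3 ≥ 2 → met
6. fire-suppression system test 162 days ago vs limit 120 → not met
7. condition 'serves alcohol' holds; grease-trap servicing 33 days ago vs limit 30 → not met
Not met: 2, 4, 6, 7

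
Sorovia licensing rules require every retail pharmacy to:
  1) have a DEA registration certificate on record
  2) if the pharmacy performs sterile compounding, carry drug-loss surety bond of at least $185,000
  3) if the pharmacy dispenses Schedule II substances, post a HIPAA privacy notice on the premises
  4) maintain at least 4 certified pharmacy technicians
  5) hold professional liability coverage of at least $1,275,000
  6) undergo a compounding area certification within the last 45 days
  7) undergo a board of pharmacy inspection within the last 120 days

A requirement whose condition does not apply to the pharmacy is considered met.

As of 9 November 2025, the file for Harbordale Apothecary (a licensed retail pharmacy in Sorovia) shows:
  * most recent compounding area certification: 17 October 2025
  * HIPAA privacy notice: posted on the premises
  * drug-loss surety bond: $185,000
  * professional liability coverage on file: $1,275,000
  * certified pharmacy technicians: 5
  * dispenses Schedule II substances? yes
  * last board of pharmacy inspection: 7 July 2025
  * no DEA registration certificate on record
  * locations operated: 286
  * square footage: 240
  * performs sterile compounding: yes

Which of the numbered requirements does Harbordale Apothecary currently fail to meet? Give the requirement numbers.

1, 7

1. DEA registration certificate absent → not met
2. condition 'performs sterile compounding' holds; drug-loss surety bond $185,000 ≥ $185,000 → met
3. condition 'dispenses Schedule II substances' holds; HIPAA privacy notice present → met
4. certified pharmacy technicians 5 ≥ 4 → met
5. professional liability coverage $1,275,000 ≥ $1,275,000 → met
6. compounding area certification 23 days ago vs limit 45 → met
7. board of pharmacy inspection 125 days ago vs limit 120 → not met
Not met: 1, 7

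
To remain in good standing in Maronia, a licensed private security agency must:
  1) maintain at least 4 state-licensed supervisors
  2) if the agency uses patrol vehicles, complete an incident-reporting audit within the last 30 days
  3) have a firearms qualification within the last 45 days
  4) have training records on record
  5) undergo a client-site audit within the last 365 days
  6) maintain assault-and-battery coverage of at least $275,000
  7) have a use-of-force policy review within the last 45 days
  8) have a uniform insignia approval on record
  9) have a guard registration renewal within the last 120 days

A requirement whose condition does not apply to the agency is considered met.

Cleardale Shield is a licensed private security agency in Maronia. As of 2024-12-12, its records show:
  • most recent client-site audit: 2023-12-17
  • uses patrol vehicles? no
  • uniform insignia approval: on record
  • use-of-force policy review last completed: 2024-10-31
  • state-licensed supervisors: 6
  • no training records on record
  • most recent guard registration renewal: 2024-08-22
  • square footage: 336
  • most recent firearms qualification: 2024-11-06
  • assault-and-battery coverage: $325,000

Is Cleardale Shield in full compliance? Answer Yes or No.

No

1. state-licensed supervisors 6 ≥ 4 → met
2. condition 'uses patrol vehicles' does not hold → requirement n/a → met
3. firearms qualification 36 days ago vs limit 45 → met
4. training records absent → not met
5. client-site audit 361 days ago vs limit 365 → met
6. assault-and-battery coverage $325,000 ≥ $275,000 → met
7. use-of-force policy review 42 days ago vs limit 45 → met
8. uniform insignia approval present → met
9. guard registration renewal 112 days ago vs limit 120 → met
Not met: 4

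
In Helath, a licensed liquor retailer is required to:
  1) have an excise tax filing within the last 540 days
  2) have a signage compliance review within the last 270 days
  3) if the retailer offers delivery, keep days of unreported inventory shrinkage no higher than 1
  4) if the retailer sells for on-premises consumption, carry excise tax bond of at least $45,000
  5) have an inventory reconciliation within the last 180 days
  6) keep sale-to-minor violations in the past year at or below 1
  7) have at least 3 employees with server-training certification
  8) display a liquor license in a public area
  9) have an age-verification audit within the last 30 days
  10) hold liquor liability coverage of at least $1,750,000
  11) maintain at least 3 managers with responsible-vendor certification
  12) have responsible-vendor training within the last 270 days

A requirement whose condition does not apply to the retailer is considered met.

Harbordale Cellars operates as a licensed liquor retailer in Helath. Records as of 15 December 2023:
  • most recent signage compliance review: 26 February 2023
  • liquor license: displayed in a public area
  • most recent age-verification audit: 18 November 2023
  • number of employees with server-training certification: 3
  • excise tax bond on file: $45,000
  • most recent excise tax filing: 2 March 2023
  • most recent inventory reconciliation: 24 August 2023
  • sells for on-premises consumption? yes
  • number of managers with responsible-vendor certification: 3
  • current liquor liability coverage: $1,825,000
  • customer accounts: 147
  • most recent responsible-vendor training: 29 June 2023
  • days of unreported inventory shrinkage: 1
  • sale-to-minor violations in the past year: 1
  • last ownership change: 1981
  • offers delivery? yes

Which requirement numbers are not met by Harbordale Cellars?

1. excise tax filing 288 days ago vs limit 540 → met
2. signage compliance review 292 days ago vs limit 270 → not met
3. condition 'offers delivery' holds; days of unreported inventory shrinkage 1 ≤ 1 → met
4. condition 'sells for on-premises consumption' holds; excise tax bond $45,000 ≥ $45,000 → met
5. inventory reconciliation 113 days ago vs limit 180 → met
6. sale-to-minor violations in the past year 1 ≤ 1 → met
7. employees with server-training certification 3 ≥ 3 → met
8. liquor license present → met
9. age-verification audit 27 days ago vs limit 30 → met
10. liquor liability coverage $1,825,000 ≥ $1,750,000 → met
11. managers with responsible-vendor certification 3 ≥ 3 → met
12. responsible-vendor training 169 days ago vs limit 270 → met
Not met: 2

2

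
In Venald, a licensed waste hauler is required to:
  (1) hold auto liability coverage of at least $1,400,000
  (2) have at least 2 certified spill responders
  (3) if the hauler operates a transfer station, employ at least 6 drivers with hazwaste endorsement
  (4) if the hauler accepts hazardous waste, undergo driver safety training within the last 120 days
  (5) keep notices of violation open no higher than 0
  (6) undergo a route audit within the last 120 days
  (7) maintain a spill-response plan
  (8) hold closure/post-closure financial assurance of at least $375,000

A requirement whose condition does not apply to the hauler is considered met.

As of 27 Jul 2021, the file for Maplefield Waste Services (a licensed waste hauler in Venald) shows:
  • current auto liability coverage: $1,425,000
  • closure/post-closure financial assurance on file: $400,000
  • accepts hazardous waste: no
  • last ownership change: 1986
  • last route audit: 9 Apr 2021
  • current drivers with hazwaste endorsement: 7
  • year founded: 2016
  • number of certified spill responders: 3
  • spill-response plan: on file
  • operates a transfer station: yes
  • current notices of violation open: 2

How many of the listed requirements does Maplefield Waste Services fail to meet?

1

1. auto liability coverage $1,425,000 ≥ $1,400,000 → met
2. certified spill responders 3 ≥ 2 → met
3. condition 'operates a transfer station' holds; drivers with hazwaste endorsement 7 ≥ 6 → met
4. condition 'accepts hazardous waste' does not hold → requirement n/a → met
5. notices of violation open 2 > 0 → not met
6. route audit 109 days ago vs limit 120 → met
7. spill-response plan present → met
8. closure/post-closure financial assurance $400,000 ≥ $375,000 → met
Not met: 1 of 8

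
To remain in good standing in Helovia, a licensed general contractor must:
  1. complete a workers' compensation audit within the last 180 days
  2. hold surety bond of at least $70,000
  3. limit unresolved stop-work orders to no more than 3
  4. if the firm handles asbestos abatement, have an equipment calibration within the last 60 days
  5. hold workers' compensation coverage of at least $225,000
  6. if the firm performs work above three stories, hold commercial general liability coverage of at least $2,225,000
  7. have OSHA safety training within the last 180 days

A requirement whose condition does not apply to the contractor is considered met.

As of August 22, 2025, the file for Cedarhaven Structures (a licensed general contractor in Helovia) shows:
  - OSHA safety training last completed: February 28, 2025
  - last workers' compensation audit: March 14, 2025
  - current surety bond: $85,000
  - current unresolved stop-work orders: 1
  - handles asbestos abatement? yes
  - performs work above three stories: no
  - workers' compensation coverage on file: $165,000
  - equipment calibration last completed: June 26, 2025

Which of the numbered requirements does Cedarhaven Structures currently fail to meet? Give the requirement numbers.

5

1. workers' compensation audit 161 days ago vs limit 180 → met
2. surety bond $85,000 ≥ $70,000 → met
3. unresolved stop-work orders 1 ≤ 3 → met
4. condition 'handles asbestos abatement' holds; equipment calibration 57 days ago vs limit 60 → met
5. workers' compensation coverage $165,000 < $225,000 → not met
6. condition 'performs work above three stories' does not hold → requirement n/a → met
7. OSHA safety training 175 days ago vs limit 180 → met
Not met: 5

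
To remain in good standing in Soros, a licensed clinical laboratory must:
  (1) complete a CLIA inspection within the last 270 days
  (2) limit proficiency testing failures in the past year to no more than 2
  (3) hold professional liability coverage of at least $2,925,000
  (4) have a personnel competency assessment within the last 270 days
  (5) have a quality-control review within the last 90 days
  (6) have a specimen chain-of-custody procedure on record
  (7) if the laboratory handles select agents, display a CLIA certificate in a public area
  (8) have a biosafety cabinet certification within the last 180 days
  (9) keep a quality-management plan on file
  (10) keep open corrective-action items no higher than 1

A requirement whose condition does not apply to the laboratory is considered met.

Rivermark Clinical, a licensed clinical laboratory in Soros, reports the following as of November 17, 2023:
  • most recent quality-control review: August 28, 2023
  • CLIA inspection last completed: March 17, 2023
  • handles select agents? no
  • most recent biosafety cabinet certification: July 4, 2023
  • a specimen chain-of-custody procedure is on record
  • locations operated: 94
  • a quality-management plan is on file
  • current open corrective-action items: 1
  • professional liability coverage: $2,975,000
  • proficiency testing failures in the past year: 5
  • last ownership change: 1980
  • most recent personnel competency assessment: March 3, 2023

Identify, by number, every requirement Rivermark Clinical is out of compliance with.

2

1. CLIA inspection 245 days ago vs limit 270 → met
2. proficiency testing failures in the past year 5 > 2 → not met
3. professional liability coverage $2,975,000 ≥ $2,925,000 → met
4. personnel competency assessment 259 days ago vs limit 270 → met
5. quality-control review 81 days ago vs limit 90 → met
6. specimen chain-of-custody procedure present → met
7. condition 'handles select agents' does not hold → requirement n/a → met
8. biosafety cabinet certification 136 days ago vs limit 180 → met
9. quality-management plan present → met
10. open corrective-action items 1 ≤ 1 → met
Not met: 2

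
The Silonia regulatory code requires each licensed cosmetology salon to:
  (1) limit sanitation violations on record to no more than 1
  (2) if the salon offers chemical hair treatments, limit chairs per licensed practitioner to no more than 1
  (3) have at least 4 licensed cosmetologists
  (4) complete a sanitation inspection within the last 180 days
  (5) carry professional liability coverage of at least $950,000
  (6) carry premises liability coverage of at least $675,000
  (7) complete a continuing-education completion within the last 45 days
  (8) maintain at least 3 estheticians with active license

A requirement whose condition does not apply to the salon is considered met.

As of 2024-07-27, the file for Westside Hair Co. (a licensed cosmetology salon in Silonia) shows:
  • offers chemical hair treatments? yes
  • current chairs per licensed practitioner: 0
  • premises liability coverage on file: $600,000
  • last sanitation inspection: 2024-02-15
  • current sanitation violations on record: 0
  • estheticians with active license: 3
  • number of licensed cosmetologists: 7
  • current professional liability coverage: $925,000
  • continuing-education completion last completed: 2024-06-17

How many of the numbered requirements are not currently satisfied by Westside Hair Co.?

2

1. sanitation violations on record 0 ≤ 1 → met
2. condition 'offers chemical hair treatments' holds; chairs per licensed practitioner 0 ≤ 1 → met
3. licensed cosmetologists 7 ≥ 4 → met
4. sanitation inspection 163 days ago vs limit 180 → met
5. professional liability coverage $925,000 < $950,000 → not met
6. premises liability coverage $600,000 < $675,000 → not met
7. continuing-education completion 40 days ago vs limit 45 → met
8. estheticians with active license 3 ≥ 3 → met
Not met: 2 of 8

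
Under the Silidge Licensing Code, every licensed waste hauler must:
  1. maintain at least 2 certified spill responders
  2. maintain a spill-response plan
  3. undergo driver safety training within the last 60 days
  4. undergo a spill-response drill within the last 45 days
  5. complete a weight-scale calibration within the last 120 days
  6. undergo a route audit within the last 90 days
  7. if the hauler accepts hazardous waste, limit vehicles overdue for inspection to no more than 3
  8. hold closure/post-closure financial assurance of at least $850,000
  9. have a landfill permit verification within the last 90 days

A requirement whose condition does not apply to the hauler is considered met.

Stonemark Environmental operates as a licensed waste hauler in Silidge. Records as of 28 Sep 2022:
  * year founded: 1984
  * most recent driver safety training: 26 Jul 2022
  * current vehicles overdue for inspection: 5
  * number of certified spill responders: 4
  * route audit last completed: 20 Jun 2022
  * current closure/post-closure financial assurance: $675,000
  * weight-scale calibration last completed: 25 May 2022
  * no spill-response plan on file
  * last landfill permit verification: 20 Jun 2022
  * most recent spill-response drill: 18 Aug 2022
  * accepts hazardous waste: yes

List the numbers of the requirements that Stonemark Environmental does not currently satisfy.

1. certified spill responders 4 ≥ 2 → met
2. spill-response plan absent → not met
3. driver safety training 64 days ago vs limit 60 → not met
4. spill-response drill 41 days ago vs limit 45 → met
5. weight-scale calibration 126 days ago vs limit 120 → not met
6. route audit 100 days ago vs limit 90 → not met
7. condition 'accepts hazardous waste' holds; vehicles overdue for inspection 5 > 3 → not met
8. closure/post-closure financial assurance $675,000 < $850,000 → not met
9. landfill permit verification 100 days ago vs limit 90 → not met
Not met: 2, 3, 5, 6, 7, 8, 9

2, 3, 5, 6, 7, 8, 9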